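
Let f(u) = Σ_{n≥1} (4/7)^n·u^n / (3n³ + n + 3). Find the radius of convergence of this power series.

The ratio of consecutive coefficients is [(3n³ + n + 3)/(3(n+1)³ + (n+1) + 3)] · 4/7 → 4/7.
Hence the series converges for |u| < 1/(4/7) = 7/4, so the radius of convergence is 7/4.

R = 7/4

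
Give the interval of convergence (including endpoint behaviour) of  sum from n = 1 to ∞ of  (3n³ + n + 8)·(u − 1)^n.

The ratio of consecutive coefficients is (3(n+1)³ + (n+1) + 8)/(3n³ + n + 8) → 1.
Convergence for |u − 1| < 1, so R = 1.
Endpoint u = 2: the terms have absolute value of order n³, which does not tend to 0, so the series diverges by the divergence test.
When u = 0, the terms have absolute value of order n³, which does not tend to 0, so the series diverges by the divergence test.

(0, 2)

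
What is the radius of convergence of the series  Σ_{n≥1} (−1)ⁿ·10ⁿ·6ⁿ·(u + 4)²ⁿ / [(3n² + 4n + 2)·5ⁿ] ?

R = √3/6

By the ratio test, |a_{n+1}/a_n| = [(3n² + 4n + 2)/(3(n+1)² + 4(n+1) + 2)] · 10·6/5 → 12.
Since the exponent of (u + 4) increases by 2 each term, convergence requires |u + 4|² < 1/12, hence R = √3/6.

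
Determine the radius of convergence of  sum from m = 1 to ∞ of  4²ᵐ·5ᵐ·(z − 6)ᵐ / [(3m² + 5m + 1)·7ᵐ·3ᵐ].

R = 21/80

Ratio test: |a_{m+1}/a_m| = [(3m² + 5m + 1)/(3(m+1)² + 5(m+1) + 1)] · 16·5/(7·3) → 80/21 as m → ∞.
Hence the series converges for |z − 6| < 1/(80/21) = 21/80, so the radius of convergence is 21/80.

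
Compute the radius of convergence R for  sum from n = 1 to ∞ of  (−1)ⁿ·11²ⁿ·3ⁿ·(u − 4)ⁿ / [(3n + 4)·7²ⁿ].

The ratio of consecutive coefficients is [(3n + 4)/(3(n+1) + 4)] · 121·3/49 → 363/49.
Thus R = 1/(363/49) = 49/363.

R = 49/363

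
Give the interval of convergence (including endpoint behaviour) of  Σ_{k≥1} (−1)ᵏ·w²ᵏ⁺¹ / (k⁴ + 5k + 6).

[-1, 1]

Ratio test: |a_{k+1}/a_k| = (k⁴ + 5k + 6)/((k+1)⁴ + 5(k+1) + 6) → 1 as k → ∞.
Writing y = w², the series in y has radius 1, so |w| < √(1) = 1 and R = 1.
Check w = 1: the terms are on the order of 1/k⁴, so the series converges absolutely by comparison with the p-series (p = 4 > 1).
When w = -1, absolute convergence follows by limit comparison with Σ 1/k⁴.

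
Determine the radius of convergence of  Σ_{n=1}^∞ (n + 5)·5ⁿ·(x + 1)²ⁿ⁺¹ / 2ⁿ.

R = √10/5

Ratio test: |a_{n+1}/a_n| = [((n+1) + 5)/(n + 5)] · 5/2 → 5/2 as n → ∞.
Successive powers of (x + 1) differ by 2, so the series converges when |x + 1|² · 5/2 < 1, i.e. |x + 1| < √(2/5). So R = √10/5.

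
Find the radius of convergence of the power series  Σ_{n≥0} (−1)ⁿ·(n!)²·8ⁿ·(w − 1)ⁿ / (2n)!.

By the ratio test, |a_{n+1}/a_n| = (n+1)²/[(2n+1)·(2n+2)] · 8 → 2.
Thus R = 1/(2) = 1/2.

R = 1/2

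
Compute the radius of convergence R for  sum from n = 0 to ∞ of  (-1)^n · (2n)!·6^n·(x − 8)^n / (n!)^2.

R = 1/24

The ratio of consecutive coefficients is (2n+1)·(2n+2)/(n+1)² · 6 → 24.
Convergence for |x − 8| · 24 < 1, i.e. |x − 8| < 1/24. So R = 1/24.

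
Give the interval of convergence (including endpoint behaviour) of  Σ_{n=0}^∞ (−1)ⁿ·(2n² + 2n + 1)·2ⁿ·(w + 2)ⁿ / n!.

(−∞, ∞)

Apply the ratio test: |a_{n+1}| / |a_n| = (2(n+1)² + 2(n+1) + 1)/(2n² + 2n + 1) · 2 · 1/(n+1), which tends to 0 as n → ∞.
The limit is 0, so the series converges for all w; R = ∞.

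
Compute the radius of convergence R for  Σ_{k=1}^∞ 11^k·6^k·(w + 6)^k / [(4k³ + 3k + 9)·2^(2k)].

R = 2/33

By the ratio test, |a_{k+1}/a_k| = [(4k³ + 3k + 9)/(4(k+1)³ + 3(k+1) + 9)] · 11·6/4 → 33/2.
Convergence for |w + 6| · 33/2 < 1, i.e. |w + 6| < 2/33. So R = 2/33.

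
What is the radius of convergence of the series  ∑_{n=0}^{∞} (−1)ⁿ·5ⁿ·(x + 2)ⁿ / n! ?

Apply the ratio test: |a_{n+1}| / |a_n| = 5 · 1/(n+1), which tends to 0 as n → ∞.
The limit is 0, so the series converges for all x; R = ∞.

R = ∞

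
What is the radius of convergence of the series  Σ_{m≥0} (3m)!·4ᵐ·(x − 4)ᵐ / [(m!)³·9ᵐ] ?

R = 1/12

Apply the ratio test: |a_{m+1}| / |a_m| = (3m+1)·(3m+2)·(3m+3)/(m+1)³ · 4/9, which tends to 12 as m → ∞.
Convergence for |x − 4| · 12 < 1, i.e. |x − 4| < 1/12. So R = 1/12.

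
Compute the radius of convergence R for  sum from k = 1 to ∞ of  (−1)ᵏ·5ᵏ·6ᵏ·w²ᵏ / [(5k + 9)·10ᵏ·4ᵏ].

R = 2√3/3

By the ratio test, |a_{k+1}/a_k| = [(5k + 9)/(5(k+1) + 9)] · 5·6/(10·4) → 3/4.
Successive powers of w differ by 2, so the series converges when |w|² · 3/4 < 1, i.e. |w| < √(4/3). So R = 2√3/3.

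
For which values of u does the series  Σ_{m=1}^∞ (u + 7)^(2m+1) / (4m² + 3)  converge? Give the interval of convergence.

[-8, -6]

Ratio test: |a_{m+1}/a_m| = (4m² + 3)/(4(m+1)² + 3) → 1 as m → ∞.
Writing y = (u + 7)², the series in y has radius 1, so |u + 7| < √(1) = 1 and R = 1.
When u = -6, the terms are on the order of 1/m², so the series converges absolutely by comparison with the p-series (p = 2 > 1).
Endpoint u = -8: the terms are on the order of 1/m², so the series converges absolutely by comparison with the p-series (p = 2 > 1).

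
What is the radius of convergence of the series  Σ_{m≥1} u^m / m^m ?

By the Cauchy root test, |a_m|^(1/m) = 1/m → 0.
Since the m-th root of |a_m| tends to 0, the series converges for all real u; R = ∞.

R = ∞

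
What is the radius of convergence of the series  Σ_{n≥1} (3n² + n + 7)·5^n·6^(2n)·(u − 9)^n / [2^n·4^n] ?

R = 2/45

By the ratio test, |a_{n+1}/a_n| = [(3(n+1)² + (n+1) + 7)/(3n² + n + 7)] · 5·36/(2·4) → 45/2.
Hence the series converges for |u − 9| < 1/(45/2) = 2/45, so the radius of convergence is 2/45.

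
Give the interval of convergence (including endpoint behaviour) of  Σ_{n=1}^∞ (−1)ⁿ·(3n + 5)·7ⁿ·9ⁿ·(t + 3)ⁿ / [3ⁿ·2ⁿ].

(-65/21, -61/21)

Ratio test: |a_{n+1}/a_n| = [(3(n+1) + 5)/(3n + 5)] · 7·9/(3·2) → 21/2 as n → ∞.
Convergence for |t + 3| · 21/2 < 1, i.e. |t + 3| < 2/21. So R = 2/21.
Check t = -61/21: the terms do not tend to 0, so the series diverges.
At t = -65/21: the terms do not tend to 0, so the series diverges.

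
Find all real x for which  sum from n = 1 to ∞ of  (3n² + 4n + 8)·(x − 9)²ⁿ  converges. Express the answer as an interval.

Apply the ratio test: |a_{n+1}| / |a_n| = (3(n+1)² + 4(n+1) + 8)/(3n² + 4n + 8), which tends to 1 as n → ∞.
Successive powers of (x − 9) differ by 2, so the series converges when |x − 9|² · 1 < 1, i.e. |x − 9| < √(1) = 1. So R = 1.
At x = 10: the terms have absolute value of order n², which does not tend to 0, so the series diverges by the divergence test.
Endpoint x = 8: the terms have absolute value of order n², which does not tend to 0, so the series diverges by the divergence test.

(8, 10)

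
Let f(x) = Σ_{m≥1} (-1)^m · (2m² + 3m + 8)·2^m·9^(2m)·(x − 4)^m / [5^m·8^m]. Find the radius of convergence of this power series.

R = 20/81

Apply the ratio test: |a_{m+1}| / |a_m| = [(2(m+1)² + 3(m+1) + 8)/(2m² + 3m + 8)] · 2·81/(5·8), which tends to 81/20 as m → ∞.
The series converges when 81/20 · |x − 4| < 1, giving R = 20/81.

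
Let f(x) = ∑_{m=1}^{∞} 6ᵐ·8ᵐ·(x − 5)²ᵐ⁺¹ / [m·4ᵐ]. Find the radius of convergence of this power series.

R = √3/6

By the ratio test, |a_{m+1}/a_m| = [m/(m+1)] · 6·8/4 → 12.
Successive powers of (x − 5) differ by 2, so the series converges when |x − 5|² · 12 < 1, i.e. |x − 5| < √(1/12). So R = √3/6.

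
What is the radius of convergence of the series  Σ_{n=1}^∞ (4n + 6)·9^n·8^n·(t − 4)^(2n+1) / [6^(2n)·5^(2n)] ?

Apply the ratio test: |a_{n+1}| / |a_n| = [(4(n+1) + 6)/(4n + 6)] · 9·8/(36·25), which tends to 2/25 as n → ∞.
Writing y = (t − 4)², the series in y has radius 25/2, so |t − 4| < √(25/2) and R = 5√2/2.

R = 5√2/2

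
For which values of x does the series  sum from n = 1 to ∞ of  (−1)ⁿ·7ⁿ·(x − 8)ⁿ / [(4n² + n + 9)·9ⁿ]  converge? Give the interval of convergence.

[47/7, 65/7]

Ratio test: |a_{n+1}/a_n| = [(4n² + n + 9)/(4(n+1)² + (n+1) + 9)] · 7/9 → 7/9 as n → ∞.
Hence the series converges for |x − 8| < 1/(7/9) = 9/7, so the radius of convergence is 9/7.
When x = 65/7, absolute convergence follows by limit comparison with Σ 1/n².
Check x = 47/7: the series is dominated by a constant times Σ 1/n², which converges (p = 2 > 1).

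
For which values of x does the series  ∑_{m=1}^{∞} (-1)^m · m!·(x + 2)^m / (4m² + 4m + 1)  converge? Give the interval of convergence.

By the ratio test, |a_{m+1}/a_m| = (m+1) · (4m² + 4m + 1)/(4(m+1)² + 4(m+1) + 1) → ∞.
The terms grow without bound for any (x + 2) ≠ 0, so R = 0 (convergence only at x = -2).

{-2}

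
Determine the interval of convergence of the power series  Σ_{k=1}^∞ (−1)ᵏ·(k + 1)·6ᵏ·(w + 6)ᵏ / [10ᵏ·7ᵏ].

(-53/3, 17/3)

The ratio of consecutive coefficients is [((k+1) + 1)/(k + 1)] · 6/(10·7) → 3/35.
Hence the series converges for |w + 6| < 1/(3/35) = 35/3, so the radius of convergence is 35/3.
Endpoint w = 17/3: the terms do not tend to 0, so the series diverges.
When w = -53/3, the terms have absolute value of order k, which does not tend to 0, so the series diverges by the divergence test.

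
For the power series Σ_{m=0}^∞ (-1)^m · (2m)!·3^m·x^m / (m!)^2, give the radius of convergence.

Apply the ratio test: |a_{m+1}| / |a_m| = (2m+1)·(2m+2)/(m+1)² · 3, which tends to 12 as m → ∞.
The series converges when 12 · |x| < 1, giving R = 1/12.

R = 1/12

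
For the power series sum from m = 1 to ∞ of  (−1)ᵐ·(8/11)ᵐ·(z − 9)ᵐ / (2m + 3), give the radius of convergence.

R = 11/8

Ratio test: |a_{m+1}/a_m| = [(2m + 3)/(2(m+1) + 3)] · 8/11 → 8/11 as m → ∞.
Hence the series converges for |z − 9| < 1/(8/11) = 11/8, so the radius of convergence is 11/8.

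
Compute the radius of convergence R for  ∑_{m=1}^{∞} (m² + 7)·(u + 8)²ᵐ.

Ratio test: |a_{m+1}/a_m| = ((m+1)² + 7)/(m² + 7) → 1 as m → ∞.
Since the exponent of (u + 8) increases by 2 each term, convergence requires |u + 8|² < 1, hence R = 1.

R = 1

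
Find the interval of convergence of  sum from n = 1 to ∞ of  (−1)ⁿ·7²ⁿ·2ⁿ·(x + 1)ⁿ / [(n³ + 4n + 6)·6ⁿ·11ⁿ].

[-82/49, -16/49]

Ratio test: |a_{n+1}/a_n| = [(n³ + 4n + 6)/((n+1)³ + 4(n+1) + 6)] · 49·2/(6·11) → 49/33 as n → ∞.
Thus R = 1/(49/33) = 33/49.
Check x = -16/49: the terms are on the order of 1/n³, so the series converges absolutely by comparison with the p-series (p = 3 > 1).
Endpoint x = -82/49: the series is dominated by a constant times Σ 1/n³, which converges (p = 3 > 1).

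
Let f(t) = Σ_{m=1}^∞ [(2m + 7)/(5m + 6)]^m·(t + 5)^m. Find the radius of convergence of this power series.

Applying the root test, |a_m|^(1/m) = (2m + 7)/(5m + 6) → 2/5.
The series converges when 2/5 · |t + 5| < 1, giving R = 5/2.

R = 5/2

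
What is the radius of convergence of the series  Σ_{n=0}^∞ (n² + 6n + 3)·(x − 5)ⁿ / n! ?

Apply the ratio test: |a_{n+1}| / |a_n| = ((n+1)² + 6(n+1) + 3)/(n² + 6n + 3) · 1/(n+1), which tends to 0 as n → ∞.
The limit is 0, so the series converges for all x; R = ∞.

R = ∞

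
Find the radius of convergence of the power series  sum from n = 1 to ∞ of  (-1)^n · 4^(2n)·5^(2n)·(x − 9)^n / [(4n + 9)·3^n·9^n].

By the ratio test, |a_{n+1}/a_n| = [(4n + 9)/(4(n+1) + 9)] · 16·25/(3·9) → 400/27.
Hence the series converges for |x − 9| < 1/(400/27) = 27/400, so the radius of convergence is 27/400.

R = 27/400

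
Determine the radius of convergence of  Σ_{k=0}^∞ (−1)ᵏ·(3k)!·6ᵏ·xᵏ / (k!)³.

The ratio of consecutive coefficients is (3k+1)·(3k+2)·(3k+3)/(k+1)³ · 6 → 162.
Convergence for |x| · 162 < 1, i.e. |x| < 1/162. So R = 1/162.

R = 1/162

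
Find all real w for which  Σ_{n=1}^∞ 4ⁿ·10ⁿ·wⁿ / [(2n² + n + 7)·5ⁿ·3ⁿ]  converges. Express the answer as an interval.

Ratio test: |a_{n+1}/a_n| = [(2n² + n + 7)/(2(n+1)² + (n+1) + 7)] · 4·10/(5·3) → 8/3 as n → ∞.
The series converges when 8/3 · |w| < 1, giving R = 3/8.
At w = 3/8: the terms are on the order of 1/n², so the series converges absolutely by comparison with the p-series (p = 2 > 1).
At w = -3/8: the terms are on the order of 1/n², so the series converges absolutely by comparison with the p-series (p = 2 > 1).

[-3/8, 3/8]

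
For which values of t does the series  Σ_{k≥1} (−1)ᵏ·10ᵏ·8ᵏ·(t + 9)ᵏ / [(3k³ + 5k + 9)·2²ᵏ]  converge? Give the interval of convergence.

The ratio of consecutive coefficients is [(3k³ + 5k + 9)/(3(k+1)³ + 5(k+1) + 9)] · 10·8/4 → 20.
Thus R = 1/(20) = 1/20.
At t = -179/20: absolute convergence follows by limit comparison with Σ 1/k³.
Endpoint t = -181/20: the series is dominated by a constant times Σ 1/k³, which converges (p = 3 > 1).

[-181/20, -179/20]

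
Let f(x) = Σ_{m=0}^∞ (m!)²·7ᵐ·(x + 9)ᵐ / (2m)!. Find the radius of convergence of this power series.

R = 4/7

Ratio test: |a_{m+1}/a_m| = (m+1)²/[(2m+1)·(2m+2)] · 7 → 7/4 as m → ∞.
Hence the series converges for |x + 9| < 1/(7/4) = 4/7, so the radius of convergence is 4/7.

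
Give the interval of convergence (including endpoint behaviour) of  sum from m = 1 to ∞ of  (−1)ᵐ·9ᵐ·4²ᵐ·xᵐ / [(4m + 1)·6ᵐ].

(-1/24, 1/24]

By the ratio test, |a_{m+1}/a_m| = [(4m + 1)/(4(m+1) + 1)] · 9·16/6 → 24.
Thus R = 1/(24) = 1/24.
When x = 1/24, an alternating series whose terms decrease to 0 in absolute value, so it converges by the Leibniz criterion.
Check x = -1/24: the terms are asymptotic to a nonzero constant times 1/m, so the series diverges by limit comparison with Σ 1/m.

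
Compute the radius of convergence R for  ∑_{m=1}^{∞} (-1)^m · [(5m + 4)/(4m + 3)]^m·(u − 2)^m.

R = 4/5

Applying the root test, |a_m|^(1/m) = (5m + 4)/(4m + 3) → 5/4.
Convergence for |u − 2| · 5/4 < 1, i.e. |u − 2| < 4/5. So R = 4/5.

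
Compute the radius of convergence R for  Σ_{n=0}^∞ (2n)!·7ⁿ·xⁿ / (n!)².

Apply the ratio test: |a_{n+1}| / |a_n| = (2n+1)·(2n+2)/(n+1)² · 7, which tends to 28 as n → ∞.
The series converges when 28 · |x| < 1, giving R = 1/28.

R = 1/28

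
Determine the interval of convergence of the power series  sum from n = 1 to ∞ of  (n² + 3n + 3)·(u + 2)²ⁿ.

The ratio of consecutive coefficients is ((n+1)² + 3(n+1) + 3)/(n² + 3n + 3) → 1.
Since the exponent of (u + 2) increases by 2 each term, convergence requires |u + 2|² < 1, hence R = 1.
Check u = -1: the terms do not tend to 0, so the series diverges.
Endpoint u = -3: the n-th term does not approach 0; divergence by the term test.

(-3, -1)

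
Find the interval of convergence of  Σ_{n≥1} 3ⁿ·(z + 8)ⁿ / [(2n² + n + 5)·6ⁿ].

Apply the ratio test: |a_{n+1}| / |a_n| = [(2n² + n + 5)/(2(n+1)² + (n+1) + 5)] · 3/6, which tends to 1/2 as n → ∞.
Hence the series converges for |z + 8| < 1/(1/2) = 2, so the radius of convergence is 2.
Endpoint z = -6: absolute convergence follows by limit comparison with Σ 1/n².
Endpoint z = -10: the series is dominated by a constant times Σ 1/n², which converges (p = 2 > 1).

[-10, -6]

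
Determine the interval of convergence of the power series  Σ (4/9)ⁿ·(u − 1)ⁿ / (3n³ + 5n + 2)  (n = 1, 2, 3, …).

[-5/4, 13/4]

By the ratio test, |a_{n+1}/a_n| = [(3n³ + 5n + 2)/(3(n+1)³ + 5(n+1) + 2)] · 4/9 → 4/9.
Convergence for |u − 1| · 4/9 < 1, i.e. |u − 1| < 9/4. So R = 9/4.
When u = 13/4, the terms are on the order of 1/n³, so the series converges absolutely by comparison with the p-series (p = 3 > 1).
When u = -5/4, the series is dominated by a constant times Σ 1/n³, which converges (p = 3 > 1).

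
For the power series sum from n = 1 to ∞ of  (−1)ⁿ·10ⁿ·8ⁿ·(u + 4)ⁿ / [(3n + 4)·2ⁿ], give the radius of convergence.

R = 1/40

Ratio test: |a_{n+1}/a_n| = [(3n + 4)/(3(n+1) + 4)] · 10·8/2 → 40 as n → ∞.
Hence the series converges for |u + 4| < 1/(40) = 1/40, so the radius of convergence is 1/40.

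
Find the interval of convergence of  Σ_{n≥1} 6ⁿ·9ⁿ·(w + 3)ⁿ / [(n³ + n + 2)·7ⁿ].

[-169/54, -155/54]

Apply the ratio test: |a_{n+1}| / |a_n| = [(n³ + n + 2)/((n+1)³ + (n+1) + 2)] · 6·9/7, which tends to 54/7 as n → ∞.
Convergence for |w + 3| · 54/7 < 1, i.e. |w + 3| < 7/54. So R = 7/54.
Check w = -155/54: the terms are on the order of 1/n³, so the series converges absolutely by comparison with the p-series (p = 3 > 1).
Endpoint w = -169/54: absolute convergence follows by limit comparison with Σ 1/n³.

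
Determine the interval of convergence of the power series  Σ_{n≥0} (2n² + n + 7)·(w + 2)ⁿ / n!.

Apply the ratio test: |a_{n+1}| / |a_n| = (2(n+1)² + (n+1) + 7)/(2n² + n + 7) · 1/(n+1), which tends to 0 as n → ∞.
The limit is 0, so the series converges for all w; R = ∞.

(−∞, ∞)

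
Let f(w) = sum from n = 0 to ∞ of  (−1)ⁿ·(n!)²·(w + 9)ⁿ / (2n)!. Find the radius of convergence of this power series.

R = 4

The ratio of consecutive coefficients is (n+1)²/[(2n+1)·(2n+2)] → 1/4.
Thus R = 1/(1/4) = 4.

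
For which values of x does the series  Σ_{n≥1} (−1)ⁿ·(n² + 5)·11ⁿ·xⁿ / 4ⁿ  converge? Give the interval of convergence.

(-4/11, 4/11)

Ratio test: |a_{n+1}/a_n| = [((n+1)² + 5)/(n² + 5)] · 11/4 → 11/4 as n → ∞.
The series converges when 11/4 · |x| < 1, giving R = 4/11.
Endpoint x = 4/11: the n-th term does not approach 0; divergence by the term test.
When x = -4/11, the n-th term does not approach 0; divergence by the term test.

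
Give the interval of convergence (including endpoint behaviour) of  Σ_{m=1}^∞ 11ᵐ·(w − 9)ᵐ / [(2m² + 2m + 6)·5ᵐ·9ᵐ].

[54/11, 144/11]

By the ratio test, |a_{m+1}/a_m| = [(2m² + 2m + 6)/(2(m+1)² + 2(m+1) + 6)] · 11/(5·9) → 11/45.
Hence the series converges for |w − 9| < 1/(11/45) = 45/11, so the radius of convergence is 45/11.
Check w = 144/11: the series is dominated by a constant times Σ 1/m², which converges (p = 2 > 1).
Check w = 54/11: the series is dominated by a constant times Σ 1/m², which converges (p = 2 > 1).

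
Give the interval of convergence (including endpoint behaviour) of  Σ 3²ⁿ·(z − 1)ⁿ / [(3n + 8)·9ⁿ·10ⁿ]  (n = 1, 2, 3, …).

Apply the ratio test: |a_{n+1}| / |a_n| = [(3n + 8)/(3(n+1) + 8)] · 9/(9·10), which tends to 1/10 as n → ∞.
The series converges when 1/10 · |z − 1| < 1, giving R = 10.
Endpoint z = 11: the terms behave like c/n; limit comparison with the harmonic series gives divergence.
At z = -9: an alternating series whose terms decrease to 0 in absolute value, so it converges by the Leibniz criterion.

[-9, 11)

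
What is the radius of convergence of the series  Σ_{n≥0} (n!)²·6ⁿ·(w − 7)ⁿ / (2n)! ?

R = 2/3

Ratio test: |a_{n+1}/a_n| = (n+1)²/[(2n+1)·(2n+2)] · 6 → 3/2 as n → ∞.
Hence the series converges for |w − 7| < 1/(3/2) = 2/3, so the radius of convergence is 2/3.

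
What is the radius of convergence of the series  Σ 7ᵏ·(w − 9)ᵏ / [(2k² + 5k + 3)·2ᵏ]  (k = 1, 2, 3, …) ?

R = 2/7

The ratio of consecutive coefficients is [(2k² + 5k + 3)/(2(k+1)² + 5(k+1) + 3)] · 7/2 → 7/2.
Hence the series converges for |w − 9| < 1/(7/2) = 2/7, so the radius of convergence is 2/7.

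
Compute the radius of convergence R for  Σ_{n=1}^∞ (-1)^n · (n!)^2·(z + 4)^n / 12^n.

By the ratio test, |a_{n+1}/a_n| = (n+1)² · 1/12 → ∞.
The ratio grows without bound, so the series diverges whenever (z + 4) ≠ 0; it converges only at z = -4. R = 0.

R = 0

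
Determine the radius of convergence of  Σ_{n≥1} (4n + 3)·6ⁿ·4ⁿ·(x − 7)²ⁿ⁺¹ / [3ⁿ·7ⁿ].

By the ratio test, |a_{n+1}/a_n| = [(4(n+1) + 3)/(4n + 3)] · 6·4/(3·7) → 8/7.
Writing y = (x − 7)², the series in y has radius 7/8, so |x − 7| < √(7/8) and R = √14/4.

R = √14/4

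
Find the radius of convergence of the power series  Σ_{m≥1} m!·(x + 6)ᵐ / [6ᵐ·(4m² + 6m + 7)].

Ratio test: |a_{m+1}/a_m| = (m+1) · 1/6 · (4m² + 6m + 7)/(4(m+1)² + 6(m+1) + 7) → ∞ as m → ∞.
The terms grow without bound for any (x + 6) ≠ 0, so R = 0 (convergence only at x = -6).

R = 0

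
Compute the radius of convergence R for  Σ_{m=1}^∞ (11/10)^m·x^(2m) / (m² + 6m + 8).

R = √110/11

Ratio test: |a_{m+1}/a_m| = [(m² + 6m + 8)/((m+1)² + 6(m+1) + 8)] · 11/10 → 11/10 as m → ∞.
Successive powers of x differ by 2, so the series converges when |x|² · 11/10 < 1, i.e. |x| < √(10/11). So R = √110/11.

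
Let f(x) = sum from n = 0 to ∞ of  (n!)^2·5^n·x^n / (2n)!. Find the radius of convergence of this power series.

R = 4/5

By the ratio test, |a_{n+1}/a_n| = (n+1)²/[(2n+1)·(2n+2)] · 5 → 5/4.
The series converges when 5/4 · |x| < 1, giving R = 4/5.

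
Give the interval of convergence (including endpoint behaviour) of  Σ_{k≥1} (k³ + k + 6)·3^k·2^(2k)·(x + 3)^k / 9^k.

By the ratio test, |a_{k+1}/a_k| = [((k+1)³ + (k+1) + 6)/(k³ + k + 6)] · 3·4/9 → 4/3.
Hence the series converges for |x + 3| < 1/(4/3) = 3/4, so the radius of convergence is 3/4.
Endpoint x = -9/4: the terms do not tend to 0, so the series diverges.
At x = -15/4: the terms do not tend to 0, so the series diverges.

(-15/4, -9/4)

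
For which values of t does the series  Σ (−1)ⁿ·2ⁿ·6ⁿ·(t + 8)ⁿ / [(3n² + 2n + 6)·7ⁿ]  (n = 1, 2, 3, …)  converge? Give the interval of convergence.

[-103/12, -89/12]

The ratio of consecutive coefficients is [(3n² + 2n + 6)/(3(n+1)² + 2(n+1) + 6)] · 2·6/7 → 12/7.
Convergence for |t + 8| · 12/7 < 1, i.e. |t + 8| < 7/12. So R = 7/12.
Check t = -89/12: absolute convergence follows by limit comparison with Σ 1/n².
At t = -103/12: the terms are on the order of 1/n², so the series converges absolutely by comparison with the p-series (p = 2 > 1).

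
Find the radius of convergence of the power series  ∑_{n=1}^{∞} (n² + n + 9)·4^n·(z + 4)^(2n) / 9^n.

The ratio of consecutive coefficients is [((n+1)² + (n+1) + 9)/(n² + n + 9)] · 4/9 → 4/9.
Since the exponent of (z + 4) increases by 2 each term, convergence requires |z + 4|² < 9/4, hence R = 3/2.

R = 3/2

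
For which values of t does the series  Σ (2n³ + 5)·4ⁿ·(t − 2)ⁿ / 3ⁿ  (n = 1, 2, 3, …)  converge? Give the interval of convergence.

(5/4, 11/4)

Apply the ratio test: |a_{n+1}| / |a_n| = [(2(n+1)³ + 5)/(2n³ + 5)] · 4/3, which tends to 4/3 as n → ∞.
Thus R = 1/(4/3) = 3/4.
Check t = 11/4: the terms do not tend to 0, so the series diverges.
Check t = 5/4: the n-th term does not approach 0; divergence by the term test.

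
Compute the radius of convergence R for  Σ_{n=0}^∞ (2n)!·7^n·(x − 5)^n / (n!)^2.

By the ratio test, |a_{n+1}/a_n| = (2n+1)·(2n+2)/(n+1)² · 7 → 28.
The series converges when 28 · |x − 5| < 1, giving R = 1/28.

R = 1/28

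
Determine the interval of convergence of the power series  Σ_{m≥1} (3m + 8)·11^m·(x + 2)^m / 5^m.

Ratio test: |a_{m+1}/a_m| = [(3(m+1) + 8)/(3m + 8)] · 11/5 → 11/5 as m → ∞.
Hence the series converges for |x + 2| < 1/(11/5) = 5/11, so the radius of convergence is 5/11.
Endpoint x = -17/11: the terms have absolute value of order m, which does not tend to 0, so the series diverges by the divergence test.
When x = -27/11, the terms have absolute value of order m, which does not tend to 0, so the series diverges by the divergence test.

(-27/11, -17/11)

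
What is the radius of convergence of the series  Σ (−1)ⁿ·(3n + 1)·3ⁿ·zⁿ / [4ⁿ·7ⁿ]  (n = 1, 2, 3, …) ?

R = 28/3

The ratio of consecutive coefficients is [(3(n+1) + 1)/(3n + 1)] · 3/(4·7) → 3/28.
Thus R = 1/(3/28) = 28/3.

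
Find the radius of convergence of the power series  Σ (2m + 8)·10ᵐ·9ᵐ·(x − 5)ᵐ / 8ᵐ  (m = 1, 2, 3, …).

R = 4/45

The ratio of consecutive coefficients is [(2(m+1) + 8)/(2m + 8)] · 10·9/8 → 45/4.
Hence the series converges for |x − 5| < 1/(45/4) = 4/45, so the radius of convergence is 4/45.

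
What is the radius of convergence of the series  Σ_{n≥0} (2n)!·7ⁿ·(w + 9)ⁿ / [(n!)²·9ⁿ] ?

R = 9/28

Ratio test: |a_{n+1}/a_n| = (2n+1)·(2n+2)/(n+1)² · 7/9 → 28/9 as n → ∞.
Thus R = 1/(28/9) = 9/28.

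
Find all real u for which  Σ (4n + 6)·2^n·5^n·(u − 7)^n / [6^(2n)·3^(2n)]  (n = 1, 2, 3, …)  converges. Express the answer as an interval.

(-127/5, 197/5)

Apply the ratio test: |a_{n+1}| / |a_n| = [(4(n+1) + 6)/(4n + 6)] · 2·5/(36·9), which tends to 5/162 as n → ∞.
The series converges when 5/162 · |u − 7| < 1, giving R = 162/5.
Check u = 197/5: the n-th term does not approach 0; divergence by the term test.
Check u = -127/5: the n-th term does not approach 0; divergence by the term test.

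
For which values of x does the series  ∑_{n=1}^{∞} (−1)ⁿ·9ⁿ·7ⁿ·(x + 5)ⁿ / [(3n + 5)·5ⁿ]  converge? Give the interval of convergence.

(-320/63, -310/63]

Ratio test: |a_{n+1}/a_n| = [(3n + 5)/(3(n+1) + 5)] · 9·7/5 → 63/5 as n → ∞.
The series converges when 63/5 · |x + 5| < 1, giving R = 5/63.
Endpoint x = -310/63: an alternating series whose terms decrease to 0 in absolute value, so it converges by the Leibniz criterion.
Check x = -320/63: the terms are asymptotic to a nonzero constant times 1/n, so the series diverges by limit comparison with Σ 1/n.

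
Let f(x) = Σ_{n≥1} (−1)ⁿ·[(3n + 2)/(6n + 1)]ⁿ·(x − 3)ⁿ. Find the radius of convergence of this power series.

R = 2

Root test: |a_n|^(1/n) = (3n + 2)/(6n + 1) → 1/2.
Hence the series converges for |x − 3| < 1/(1/2) = 2, so the radius of convergence is 2.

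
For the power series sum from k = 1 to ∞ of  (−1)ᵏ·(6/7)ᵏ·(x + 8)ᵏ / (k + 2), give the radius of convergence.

Ratio test: |a_{k+1}/a_k| = [(k + 2)/((k+1) + 2)] · 6/7 → 6/7 as k → ∞.
The series converges when 6/7 · |x + 8| < 1, giving R = 7/6.

R = 7/6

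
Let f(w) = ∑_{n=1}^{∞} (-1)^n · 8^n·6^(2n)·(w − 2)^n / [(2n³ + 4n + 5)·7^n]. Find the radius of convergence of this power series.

R = 7/288

Apply the ratio test: |a_{n+1}| / |a_n| = [(2n³ + 4n + 5)/(2(n+1)³ + 4(n+1) + 5)] · 8·36/7, which tends to 288/7 as n → ∞.
Hence the series converges for |w − 2| < 1/(288/7) = 7/288, so the radius of convergence is 7/288.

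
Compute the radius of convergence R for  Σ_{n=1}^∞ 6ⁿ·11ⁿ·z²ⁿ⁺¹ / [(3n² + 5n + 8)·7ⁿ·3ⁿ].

R = √154/22

The ratio of consecutive coefficients is [(3n² + 5n + 8)/(3(n+1)² + 5(n+1) + 8)] · 6·11/(7·3) → 22/7.
Writing y = z², the series in y has radius 7/22, so |z| < √(7/22) and R = √154/22.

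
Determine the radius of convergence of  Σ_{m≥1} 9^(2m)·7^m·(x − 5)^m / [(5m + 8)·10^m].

R = 10/567

The ratio of consecutive coefficients is [(5m + 8)/(5(m+1) + 8)] · 81·7/10 → 567/10.
The series converges when 567/10 · |x − 5| < 1, giving R = 10/567.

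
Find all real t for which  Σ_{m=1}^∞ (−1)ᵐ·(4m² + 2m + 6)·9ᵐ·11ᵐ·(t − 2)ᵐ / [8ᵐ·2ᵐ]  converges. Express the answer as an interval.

The ratio of consecutive coefficients is [(4(m+1)² + 2(m+1) + 6)/(4m² + 2m + 6)] · 9·11/(8·2) → 99/16.
The series converges when 99/16 · |t − 2| < 1, giving R = 16/99.
Check t = 214/99: the terms have absolute value of order m², which does not tend to 0, so the series diverges by the divergence test.
Check t = 182/99: the m-th term does not approach 0; divergence by the term test.

(182/99, 214/99)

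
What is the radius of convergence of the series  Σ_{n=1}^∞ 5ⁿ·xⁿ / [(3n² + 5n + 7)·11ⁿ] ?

Ratio test: |a_{n+1}/a_n| = [(3n² + 5n + 7)/(3(n+1)² + 5(n+1) + 7)] · 5/11 → 5/11 as n → ∞.
Convergence for |x| · 5/11 < 1, i.e. |x| < 11/5. So R = 11/5.

R = 11/5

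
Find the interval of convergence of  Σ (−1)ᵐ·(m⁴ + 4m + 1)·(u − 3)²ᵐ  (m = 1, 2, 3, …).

(2, 4)

By the ratio test, |a_{m+1}/a_m| = ((m+1)⁴ + 4(m+1) + 1)/(m⁴ + 4m + 1) → 1.
Successive powers of (u − 3) differ by 2, so the series converges when |u − 3|² · 1 < 1, i.e. |u − 3| < √(1) = 1. So R = 1.
When u = 4, the terms do not tend to 0, so the series diverges.
Endpoint u = 2: the terms do not tend to 0, so the series diverges.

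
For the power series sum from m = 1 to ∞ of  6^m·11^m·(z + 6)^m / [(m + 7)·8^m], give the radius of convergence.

The ratio of consecutive coefficients is [(m + 7)/((m+1) + 7)] · 6·11/8 → 33/4.
Convergence for |z + 6| · 33/4 < 1, i.e. |z + 6| < 4/33. So R = 4/33.

R = 4/33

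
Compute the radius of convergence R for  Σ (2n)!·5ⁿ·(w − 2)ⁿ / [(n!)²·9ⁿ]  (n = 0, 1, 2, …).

Apply the ratio test: |a_{n+1}| / |a_n| = (2n+1)·(2n+2)/(n+1)² · 5/9, which tends to 20/9 as n → ∞.
Thus R = 1/(20/9) = 9/20.

R = 9/20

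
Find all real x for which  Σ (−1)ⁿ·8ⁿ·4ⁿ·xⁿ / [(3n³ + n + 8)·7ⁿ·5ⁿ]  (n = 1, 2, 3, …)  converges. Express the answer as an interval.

[-35/32, 35/32]

The ratio of consecutive coefficients is [(3n³ + n + 8)/(3(n+1)³ + (n+1) + 8)] · 8·4/(7·5) → 32/35.
Convergence for |x| · 32/35 < 1, i.e. |x| < 35/32. So R = 35/32.
Endpoint x = 35/32: the series is dominated by a constant times Σ 1/n³, which converges (p = 3 > 1).
Endpoint x = -35/32: the series is dominated by a constant times Σ 1/n³, which converges (p = 3 > 1).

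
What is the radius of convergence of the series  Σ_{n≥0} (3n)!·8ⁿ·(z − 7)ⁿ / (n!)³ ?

Ratio test: |a_{n+1}/a_n| = (3n+1)·(3n+2)·(3n+3)/(n+1)³ · 8 → 216 as n → ∞.
Convergence for |z − 7| · 216 < 1, i.e. |z − 7| < 1/216. So R = 1/216.

R = 1/216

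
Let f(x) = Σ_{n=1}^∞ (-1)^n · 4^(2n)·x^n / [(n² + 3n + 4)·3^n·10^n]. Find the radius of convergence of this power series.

R = 15/8

The ratio of consecutive coefficients is [(n² + 3n + 4)/((n+1)² + 3(n+1) + 4)] · 16/(3·10) → 8/15.
The series converges when 8/15 · |x| < 1, giving R = 15/8.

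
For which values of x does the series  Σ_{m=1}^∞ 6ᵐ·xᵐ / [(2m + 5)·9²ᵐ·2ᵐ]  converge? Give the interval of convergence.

[-27, 27)

Apply the ratio test: |a_{m+1}| / |a_m| = [(2m + 5)/(2(m+1) + 5)] · 6/(81·2), which tends to 1/27 as m → ∞.
Convergence for |x| · 1/27 < 1, i.e. |x| < 27. So R = 27.
At x = 27: the terms are asymptotic to a nonzero constant times 1/m, so the series diverges by limit comparison with Σ 1/m.
When x = -27, the terms alternate in sign and decrease monotonically to 0 in absolute value (size ~ c/m), so the alternating series test gives convergence.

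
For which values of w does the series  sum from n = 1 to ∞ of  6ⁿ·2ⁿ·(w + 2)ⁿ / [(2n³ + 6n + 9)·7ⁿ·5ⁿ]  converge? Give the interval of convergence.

Ratio test: |a_{n+1}/a_n| = [(2n³ + 6n + 9)/(2(n+1)³ + 6(n+1) + 9)] · 6·2/(7·5) → 12/35 as n → ∞.
Convergence for |w + 2| · 12/35 < 1, i.e. |w + 2| < 35/12. So R = 35/12.
Check w = 11/12: the series is dominated by a constant times Σ 1/n³, which converges (p = 3 > 1).
Check w = -59/12: the series is dominated by a constant times Σ 1/n³, which converges (p = 3 > 1).

[-59/12, 11/12]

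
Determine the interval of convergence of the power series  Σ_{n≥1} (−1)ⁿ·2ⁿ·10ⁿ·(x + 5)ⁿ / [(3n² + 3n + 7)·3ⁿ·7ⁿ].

[-121/20, -79/20]

Apply the ratio test: |a_{n+1}| / |a_n| = [(3n² + 3n + 7)/(3(n+1)² + 3(n+1) + 7)] · 2·10/(3·7), which tends to 20/21 as n → ∞.
Thus R = 1/(20/21) = 21/20.
When x = -79/20, absolute convergence follows by limit comparison with Σ 1/n².
Check x = -121/20: absolute convergence follows by limit comparison with Σ 1/n².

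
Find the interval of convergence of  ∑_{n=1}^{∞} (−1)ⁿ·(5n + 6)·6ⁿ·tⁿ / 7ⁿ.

Ratio test: |a_{n+1}/a_n| = [(5(n+1) + 6)/(5n + 6)] · 6/7 → 6/7 as n → ∞.
Thus R = 1/(6/7) = 7/6.
When t = 7/6, the n-th term does not approach 0; divergence by the term test.
Check t = -7/6: the n-th term does not approach 0; divergence by the term test.

(-7/6, 7/6)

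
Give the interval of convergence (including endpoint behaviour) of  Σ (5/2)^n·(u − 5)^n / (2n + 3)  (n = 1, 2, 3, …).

Ratio test: |a_{n+1}/a_n| = [(2n + 3)/(2(n+1) + 3)] · 5/2 → 5/2 as n → ∞.
Thus R = 1/(5/2) = 2/5.
Check u = 27/5: the terms are asymptotic to a nonzero constant times 1/n, so the series diverges by limit comparison with Σ 1/n.
At u = 23/5: the terms alternate in sign and decrease monotonically to 0 in absolute value (size ~ c/n), so the alternating series test gives convergence.

[23/5, 27/5)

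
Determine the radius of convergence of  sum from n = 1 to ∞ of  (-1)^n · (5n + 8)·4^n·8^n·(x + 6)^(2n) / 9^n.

R = 3√2/8

Apply the ratio test: |a_{n+1}| / |a_n| = [(5(n+1) + 8)/(5n + 8)] · 4·8/9, which tends to 32/9 as n → ∞.
Writing y = (x + 6)², the series in y has radius 9/32, so |x + 6| < √(9/32) and R = 3√2/8.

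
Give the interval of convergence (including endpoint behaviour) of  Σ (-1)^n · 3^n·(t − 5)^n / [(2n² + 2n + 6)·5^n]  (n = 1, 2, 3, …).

[10/3, 20/3]

The ratio of consecutive coefficients is [(2n² + 2n + 6)/(2(n+1)² + 2(n+1) + 6)] · 3/5 → 3/5.
The series converges when 3/5 · |t − 5| < 1, giving R = 5/3.
Check t = 20/3: absolute convergence follows by limit comparison with Σ 1/n².
Check t = 10/3: absolute convergence follows by limit comparison with Σ 1/n².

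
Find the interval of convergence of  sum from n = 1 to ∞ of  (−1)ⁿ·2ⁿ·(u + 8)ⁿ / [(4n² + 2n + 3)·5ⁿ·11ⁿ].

Ratio test: |a_{n+1}/a_n| = [(4n² + 2n + 3)/(4(n+1)² + 2(n+1) + 3)] · 2/(5·11) → 2/55 as n → ∞.
Thus R = 1/(2/55) = 55/2.
Check u = 39/2: the series is dominated by a constant times Σ 1/n², which converges (p = 2 > 1).
Endpoint u = -71/2: the series is dominated by a constant times Σ 1/n², which converges (p = 2 > 1).

[-71/2, 39/2]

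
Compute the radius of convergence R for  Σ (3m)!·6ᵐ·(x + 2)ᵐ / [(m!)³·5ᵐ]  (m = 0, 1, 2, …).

Ratio test: |a_{m+1}/a_m| = (3m+1)·(3m+2)·(3m+3)/(m+1)³ · 6/5 → 162/5 as m → ∞.
Convergence for |x + 2| · 162/5 < 1, i.e. |x + 2| < 5/162. So R = 5/162.

R = 5/162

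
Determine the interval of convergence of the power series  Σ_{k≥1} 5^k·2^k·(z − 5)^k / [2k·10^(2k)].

[-5, 15)

By the ratio test, |a_{k+1}/a_k| = [2k/2(k+1)] · 5·2/100 → 1/10.
Convergence for |z − 5| · 1/10 < 1, i.e. |z − 5| < 10. So R = 10.
Endpoint z = 15: the terms behave like c/k; limit comparison with the harmonic series gives divergence.
When z = -5, the terms alternate in sign and decrease monotonically to 0 in absolute value (size ~ c/k), so the alternating series test gives convergence.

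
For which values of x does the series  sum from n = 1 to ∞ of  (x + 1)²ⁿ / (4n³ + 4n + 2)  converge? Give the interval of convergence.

[-2, 0]

By the ratio test, |a_{n+1}/a_n| = (4n³ + 4n + 2)/(4(n+1)³ + 4(n+1) + 2) → 1.
Since the exponent of (x + 1) increases by 2 each term, convergence requires |x + 1|² < 1, hence R = 1.
Check x = 0: the series is dominated by a constant times Σ 1/n³, which converges (p = 3 > 1).
When x = -2, the terms are on the order of 1/n³, so the series converges absolutely by comparison with the p-series (p = 3 > 1).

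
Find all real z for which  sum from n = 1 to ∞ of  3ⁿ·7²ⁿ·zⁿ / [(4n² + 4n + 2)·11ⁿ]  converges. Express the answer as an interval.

[-11/147, 11/147]

Ratio test: |a_{n+1}/a_n| = [(4n² + 4n + 2)/(4(n+1)² + 4(n+1) + 2)] · 3·49/11 → 147/11 as n → ∞.
Thus R = 1/(147/11) = 11/147.
When z = 11/147, the series is dominated by a constant times Σ 1/n², which converges (p = 2 > 1).
At z = -11/147: the terms are on the order of 1/n², so the series converges absolutely by comparison with the p-series (p = 2 > 1).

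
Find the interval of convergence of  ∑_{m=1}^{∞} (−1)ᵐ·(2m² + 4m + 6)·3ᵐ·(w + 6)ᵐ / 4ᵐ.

(-22/3, -14/3)

The ratio of consecutive coefficients is [(2(m+1)² + 4(m+1) + 6)/(2m² + 4m + 6)] · 3/4 → 3/4.
Convergence for |w + 6| · 3/4 < 1, i.e. |w + 6| < 4/3. So R = 4/3.
When w = -14/3, the terms have absolute value of order m², which does not tend to 0, so the series diverges by the divergence test.
At w = -22/3: the terms do not tend to 0, so the series diverges.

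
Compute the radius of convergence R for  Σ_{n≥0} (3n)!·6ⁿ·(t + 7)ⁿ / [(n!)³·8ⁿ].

R = 4/81

Ratio test: |a_{n+1}/a_n| = (3n+1)·(3n+2)·(3n+3)/(n+1)³ · 6/8 → 81/4 as n → ∞.
The series converges when 81/4 · |t + 7| < 1, giving R = 4/81.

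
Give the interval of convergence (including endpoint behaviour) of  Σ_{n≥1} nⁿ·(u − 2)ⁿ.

{2}

By the Cauchy root test, |a_n|^(1/n) = n → ∞.
Since the n-th root of |a_n| is unbounded, the series converges only at u = 2; R = 0.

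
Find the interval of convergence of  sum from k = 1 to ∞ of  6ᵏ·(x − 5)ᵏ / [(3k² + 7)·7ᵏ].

By the ratio test, |a_{k+1}/a_k| = [(3k² + 7)/(3(k+1)² + 7)] · 6/7 → 6/7.
Hence the series converges for |x − 5| < 1/(6/7) = 7/6, so the radius of convergence is 7/6.
Check x = 37/6: absolute convergence follows by limit comparison with Σ 1/k².
At x = 23/6: the series is dominated by a constant times Σ 1/k², which converges (p = 2 > 1).

[23/6, 37/6]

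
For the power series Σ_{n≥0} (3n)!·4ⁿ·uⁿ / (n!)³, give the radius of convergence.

The ratio of consecutive coefficients is (3n+1)·(3n+2)·(3n+3)/(n+1)³ · 4 → 108.
Thus R = 1/(108) = 1/108.

R = 1/108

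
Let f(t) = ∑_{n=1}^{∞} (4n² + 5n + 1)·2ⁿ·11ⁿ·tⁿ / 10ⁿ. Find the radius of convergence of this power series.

By the ratio test, |a_{n+1}/a_n| = [(4(n+1)² + 5(n+1) + 1)/(4n² + 5n + 1)] · 2·11/10 → 11/5.
Hence the series converges for |t| < 1/(11/5) = 5/11, so the radius of convergence is 5/11.

R = 5/11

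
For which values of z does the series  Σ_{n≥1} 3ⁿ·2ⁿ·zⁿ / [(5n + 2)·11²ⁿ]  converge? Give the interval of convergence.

Apply the ratio test: |a_{n+1}| / |a_n| = [(5n + 2)/(5(n+1) + 2)] · 3·2/121, which tends to 6/121 as n → ∞.
Convergence for |z| · 6/121 < 1, i.e. |z| < 121/6. So R = 121/6.
At z = 121/6: the terms are asymptotic to a nonzero constant times 1/n, so the series diverges by limit comparison with Σ 1/n.
Endpoint z = -121/6: the terms alternate in sign and decrease monotonically to 0 in absolute value (size ~ c/n), so the alternating series test gives convergence.

[-121/6, 121/6)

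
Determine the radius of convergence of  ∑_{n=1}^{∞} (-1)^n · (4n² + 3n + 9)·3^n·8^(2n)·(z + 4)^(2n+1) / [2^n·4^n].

R = √6/12

The ratio of consecutive coefficients is [(4(n+1)² + 3(n+1) + 9)/(4n² + 3n + 9)] · 3·64/(2·4) → 24.
Writing y = (z + 4)², the series in y has radius 1/24, so |z + 4| < √(1/24) and R = √6/12.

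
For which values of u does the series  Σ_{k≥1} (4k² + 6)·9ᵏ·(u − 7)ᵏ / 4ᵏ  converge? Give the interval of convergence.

Ratio test: |a_{k+1}/a_k| = [(4(k+1)² + 6)/(4k² + 6)] · 9/4 → 9/4 as k → ∞.
Hence the series converges for |u − 7| < 1/(9/4) = 4/9, so the radius of convergence is 4/9.
Check u = 67/9: the terms do not tend to 0, so the series diverges.
When u = 59/9, the k-th term does not approach 0; divergence by the term test.

(59/9, 67/9)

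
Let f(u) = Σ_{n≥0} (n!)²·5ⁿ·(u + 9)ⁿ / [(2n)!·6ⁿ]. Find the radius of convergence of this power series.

By the ratio test, |a_{n+1}/a_n| = (n+1)²/[(2n+1)·(2n+2)] · 5/6 → 5/24.
Thus R = 1/(5/24) = 24/5.

R = 24/5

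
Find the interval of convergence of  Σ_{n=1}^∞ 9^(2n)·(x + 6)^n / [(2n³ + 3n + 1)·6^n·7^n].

[-176/27, -148/27]

Apply the ratio test: |a_{n+1}| / |a_n| = [(2n³ + 3n + 1)/(2(n+1)³ + 3(n+1) + 1)] · 81/(6·7), which tends to 27/14 as n → ∞.
Thus R = 1/(27/14) = 14/27.
At x = -148/27: absolute convergence follows by limit comparison with Σ 1/n³.
Endpoint x = -176/27: absolute convergence follows by limit comparison with Σ 1/n³.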